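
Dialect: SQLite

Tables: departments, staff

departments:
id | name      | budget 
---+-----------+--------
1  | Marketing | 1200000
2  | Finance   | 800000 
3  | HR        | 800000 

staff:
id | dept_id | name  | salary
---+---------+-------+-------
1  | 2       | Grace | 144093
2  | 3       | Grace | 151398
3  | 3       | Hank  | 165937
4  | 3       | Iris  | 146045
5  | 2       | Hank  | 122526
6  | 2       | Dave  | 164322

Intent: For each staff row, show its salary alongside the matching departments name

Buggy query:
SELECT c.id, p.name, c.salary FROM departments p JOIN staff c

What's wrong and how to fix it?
Bug: Missing join condition: each staff row is matched to all departments rows instead of just its own

Fix: Add ON c.dept_id = p.id to the JOIN

Corrected query:
SELECT c.id, p.name, c.salary FROM departments p JOIN staff c ON c.dept_id = p.id

Result:
id | name    | salary
---+---------+-------
1  | Finance | 144093
2  | HR      | 151398
3  | HR      | 165937
4  | HR      | 146045
5  | Finance | 122526
6  | Finance | 164322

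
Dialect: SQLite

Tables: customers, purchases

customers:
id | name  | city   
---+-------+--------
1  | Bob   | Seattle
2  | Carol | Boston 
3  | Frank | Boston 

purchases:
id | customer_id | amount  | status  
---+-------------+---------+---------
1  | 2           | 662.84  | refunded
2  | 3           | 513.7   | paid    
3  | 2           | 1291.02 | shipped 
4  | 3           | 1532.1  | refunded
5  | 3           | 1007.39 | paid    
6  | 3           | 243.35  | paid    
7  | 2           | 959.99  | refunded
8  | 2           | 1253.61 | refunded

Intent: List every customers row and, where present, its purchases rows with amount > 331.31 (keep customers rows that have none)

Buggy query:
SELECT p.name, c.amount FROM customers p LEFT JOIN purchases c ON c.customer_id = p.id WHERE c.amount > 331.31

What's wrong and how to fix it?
Bug: A WHERE condition on the right-hand table after LEFT JOIN drops unmatched parents

Fix: Put 'c.amount > 331.31' in the JOIN's ON clause instead of WHERE

Corrected query:
SELECT p.name, c.amount FROM customers p LEFT JOIN purchases c ON c.customer_id = p.id AND c.amount > 331.31

Result:
name  | amount 
------+--------
Bob   | NULL   
Carol | 662.84 
Carol | 959.99 
Carol | 1253.61
Carol | 1291.02
Frank | 513.7  
Frank | 1007.39
Frank | 1532.1 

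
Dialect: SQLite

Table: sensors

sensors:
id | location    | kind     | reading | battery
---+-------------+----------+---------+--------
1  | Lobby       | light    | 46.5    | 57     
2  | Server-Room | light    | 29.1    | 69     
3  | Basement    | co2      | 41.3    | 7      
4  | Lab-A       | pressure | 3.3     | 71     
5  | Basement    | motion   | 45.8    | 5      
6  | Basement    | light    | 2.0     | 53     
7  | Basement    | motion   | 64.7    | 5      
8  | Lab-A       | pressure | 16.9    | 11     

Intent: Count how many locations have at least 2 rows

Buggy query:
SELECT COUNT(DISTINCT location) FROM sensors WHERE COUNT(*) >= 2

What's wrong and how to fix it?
Bug: WHERE filters individual rows, not groups, so a group-level COUNT is invalid there

Fix: Group first with HAVING COUNT(*) >= 2, then COUNT the resulting groups

Corrected query:
SELECT COUNT(*) FROM (SELECT location FROM sensors GROUP BY location HAVING COUNT(*) >= 2)

Result:
COUNT(*)
--------
2       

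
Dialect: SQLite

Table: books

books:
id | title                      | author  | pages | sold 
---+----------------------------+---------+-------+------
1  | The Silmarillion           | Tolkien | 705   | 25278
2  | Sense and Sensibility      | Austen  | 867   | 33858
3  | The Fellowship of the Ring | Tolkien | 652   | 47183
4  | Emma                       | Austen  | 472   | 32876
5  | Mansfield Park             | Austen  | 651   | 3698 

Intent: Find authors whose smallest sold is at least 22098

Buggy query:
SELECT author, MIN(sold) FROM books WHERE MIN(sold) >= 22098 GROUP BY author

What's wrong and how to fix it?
Bug: MIN() in WHERE is a misuse of aggregate

Fix: Use HAVING for the per-group MIN condition

Corrected query:
SELECT author, MIN(sold) FROM books GROUP BY author HAVING MIN(sold) >= 22098

Result:
author  | MIN(sold)
--------+----------
Tolkien | 25278    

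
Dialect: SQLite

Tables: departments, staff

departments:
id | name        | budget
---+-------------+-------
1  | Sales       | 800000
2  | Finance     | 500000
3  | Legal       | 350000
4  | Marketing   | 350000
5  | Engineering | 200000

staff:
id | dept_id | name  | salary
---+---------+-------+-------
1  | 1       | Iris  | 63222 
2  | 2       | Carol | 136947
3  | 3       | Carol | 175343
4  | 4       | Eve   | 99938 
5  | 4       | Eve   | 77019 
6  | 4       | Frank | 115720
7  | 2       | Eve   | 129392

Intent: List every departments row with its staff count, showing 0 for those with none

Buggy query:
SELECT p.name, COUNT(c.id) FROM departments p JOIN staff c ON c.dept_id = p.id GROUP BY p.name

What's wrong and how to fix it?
Bug: An inner join excludes parents with zero children

Fix: Use LEFT JOIN so parents without children still appear (COUNT(c.id) gives 0)

Corrected query:
SELECT p.name, COUNT(c.id) FROM departments p LEFT JOIN staff c ON c.dept_id = p.id GROUP BY p.name

Result:
name        | COUNT(c.id)
------------+------------
Engineering | 0          
Finance     | 2          
Legal       | 1          
Marketing   | 3          
Sales       | 1          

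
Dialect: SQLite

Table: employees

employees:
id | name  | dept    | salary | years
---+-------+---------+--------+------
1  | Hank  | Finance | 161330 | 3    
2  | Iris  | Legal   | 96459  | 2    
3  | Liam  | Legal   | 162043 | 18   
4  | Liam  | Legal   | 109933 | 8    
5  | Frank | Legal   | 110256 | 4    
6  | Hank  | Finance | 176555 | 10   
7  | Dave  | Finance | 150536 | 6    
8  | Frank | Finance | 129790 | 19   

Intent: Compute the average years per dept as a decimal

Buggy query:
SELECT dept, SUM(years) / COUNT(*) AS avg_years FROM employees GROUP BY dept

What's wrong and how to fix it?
Bug: Both operands are integers, so '/' performs integer division and truncates

Fix: Cast one side to REAL so the division keeps the fractional part

Corrected query:
SELECT dept, SUM(years) * 1.0 / COUNT(*) AS avg_years FROM employees GROUP BY dept

Result:
dept    | avg_years
--------+----------
Finance | 9.5      
Legal   | 8        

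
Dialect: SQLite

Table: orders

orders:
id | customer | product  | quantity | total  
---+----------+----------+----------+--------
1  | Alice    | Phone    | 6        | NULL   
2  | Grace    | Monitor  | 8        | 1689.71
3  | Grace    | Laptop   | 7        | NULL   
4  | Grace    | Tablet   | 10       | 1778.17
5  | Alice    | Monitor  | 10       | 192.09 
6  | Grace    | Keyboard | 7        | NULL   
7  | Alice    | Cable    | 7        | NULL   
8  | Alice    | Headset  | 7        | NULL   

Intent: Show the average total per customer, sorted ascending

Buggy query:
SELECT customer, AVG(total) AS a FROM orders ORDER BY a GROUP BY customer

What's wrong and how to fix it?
Bug: GROUP BY must precede ORDER BY

Fix: Reorder: SELECT … FROM … GROUP BY … ORDER BY …

Corrected query:
SELECT customer, AVG(total) AS a FROM orders GROUP BY customer ORDER BY a

Result:
customer | a      
---------+--------
Alice    | 192.09 
Grace    | 1733.94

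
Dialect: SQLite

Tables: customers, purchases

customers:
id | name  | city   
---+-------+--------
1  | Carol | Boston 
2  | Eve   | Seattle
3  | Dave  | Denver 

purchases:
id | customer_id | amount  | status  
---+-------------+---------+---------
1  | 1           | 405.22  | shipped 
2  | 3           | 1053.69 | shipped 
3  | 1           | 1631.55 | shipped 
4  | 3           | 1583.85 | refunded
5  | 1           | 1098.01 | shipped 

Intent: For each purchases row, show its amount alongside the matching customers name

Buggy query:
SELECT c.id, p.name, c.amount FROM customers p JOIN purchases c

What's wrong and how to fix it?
Bug: JOIN with no ON clause produces a cartesian product; every purchases row pairs with every customers row

Fix: Specify the join condition linking the foreign key to the parent id

Corrected query:
SELECT c.id, p.name, c.amount FROM customers p JOIN purchases c ON c.customer_id = p.id

Result:
id | name  | amount 
---+-------+--------
1  | Carol | 405.22 
2  | Dave  | 1053.69
3  | Carol | 1631.55
4  | Dave  | 1583.85
5  | Carol | 1098.01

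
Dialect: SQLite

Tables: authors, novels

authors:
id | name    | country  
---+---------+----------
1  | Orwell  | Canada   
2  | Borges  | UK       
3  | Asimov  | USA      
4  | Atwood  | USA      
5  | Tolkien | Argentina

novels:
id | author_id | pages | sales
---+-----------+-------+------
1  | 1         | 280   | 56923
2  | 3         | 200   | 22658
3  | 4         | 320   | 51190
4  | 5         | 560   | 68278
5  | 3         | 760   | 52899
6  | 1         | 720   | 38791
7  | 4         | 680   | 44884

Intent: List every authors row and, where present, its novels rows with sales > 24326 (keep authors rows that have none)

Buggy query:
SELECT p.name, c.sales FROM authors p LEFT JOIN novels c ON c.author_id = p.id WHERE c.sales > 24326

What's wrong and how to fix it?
Bug: Filtering c.sales in WHERE discards the NULL rows produced by LEFT JOIN, turning it into an inner join

Fix: Move the right-table condition into the ON clause so unmatched parents are kept

Corrected query:
SELECT p.name, c.sales FROM authors p LEFT JOIN novels c ON c.author_id = p.id AND c.sales > 24326

Result:
name    | sales
--------+------
Orwell  | 38791
Orwell  | 56923
Borges  | NULL 
Asimov  | 52899
Atwood  | 44884
Atwood  | 51190
Tolkien | 68278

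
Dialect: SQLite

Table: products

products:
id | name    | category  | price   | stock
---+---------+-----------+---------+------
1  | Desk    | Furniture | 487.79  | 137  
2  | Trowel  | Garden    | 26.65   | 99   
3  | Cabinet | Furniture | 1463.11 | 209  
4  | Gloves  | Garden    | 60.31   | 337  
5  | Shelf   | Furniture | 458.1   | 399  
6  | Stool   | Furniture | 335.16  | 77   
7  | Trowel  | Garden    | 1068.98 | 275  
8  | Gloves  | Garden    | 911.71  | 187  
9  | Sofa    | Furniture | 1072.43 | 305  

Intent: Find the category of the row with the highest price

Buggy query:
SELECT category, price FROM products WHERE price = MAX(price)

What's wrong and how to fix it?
Bug: WHERE is evaluated per row; an aggregate over the whole table isn't defined there

Fix: Use a subquery: WHERE price = (SELECT MAX(price) FROM products)

Corrected query:
SELECT category, price FROM products WHERE price = (SELECT MAX(price) FROM products)

Result:
category  | price  
----------+--------
Furniture | 1463.11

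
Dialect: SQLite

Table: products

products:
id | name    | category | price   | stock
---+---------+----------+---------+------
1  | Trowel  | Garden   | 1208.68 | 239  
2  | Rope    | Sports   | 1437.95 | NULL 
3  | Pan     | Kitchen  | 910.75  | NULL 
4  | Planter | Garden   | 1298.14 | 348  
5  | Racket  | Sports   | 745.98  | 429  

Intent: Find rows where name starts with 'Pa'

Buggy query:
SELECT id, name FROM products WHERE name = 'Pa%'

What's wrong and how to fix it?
Bug: '=' compares the literal string including the % character; pattern matching needs LIKE

Fix: Use LIKE for wildcard pattern matching

Corrected query:
SELECT id, name FROM products WHERE name LIKE 'Pa%'

Result:
id | name
---+-----
3  | Pan 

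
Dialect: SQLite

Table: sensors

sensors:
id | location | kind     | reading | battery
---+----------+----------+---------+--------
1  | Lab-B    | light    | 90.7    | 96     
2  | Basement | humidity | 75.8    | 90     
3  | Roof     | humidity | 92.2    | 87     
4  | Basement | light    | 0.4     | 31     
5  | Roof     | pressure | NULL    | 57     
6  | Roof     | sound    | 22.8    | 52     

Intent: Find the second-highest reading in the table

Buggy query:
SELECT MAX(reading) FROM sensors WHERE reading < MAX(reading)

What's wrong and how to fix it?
Bug: The inner MAX is an aggregate inside WHERE, which is not allowed

Fix: Compute the overall MAX in a subquery, then take MAX of rows below it

Corrected query:
SELECT MAX(reading) FROM sensors WHERE reading < (SELECT MAX(reading) FROM sensors)

Result:
MAX(reading)
------------
90.7        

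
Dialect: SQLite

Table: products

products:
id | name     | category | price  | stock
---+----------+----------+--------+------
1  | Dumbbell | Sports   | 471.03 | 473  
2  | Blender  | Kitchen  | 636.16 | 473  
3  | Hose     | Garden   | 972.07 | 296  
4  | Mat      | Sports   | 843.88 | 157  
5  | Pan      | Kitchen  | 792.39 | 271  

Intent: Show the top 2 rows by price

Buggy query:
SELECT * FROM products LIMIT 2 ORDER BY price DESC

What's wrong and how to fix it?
Bug: ORDER BY cannot follow LIMIT; LIMIT is the final clause

Fix: Sort with ORDER BY, then apply LIMIT

Corrected query:
SELECT * FROM products ORDER BY price DESC LIMIT 2

Result:
id | name | category | price  | stock
---+------+----------+--------+------
3  | Hose | Garden   | 972.07 | 296  
4  | Mat  | Sports   | 843.88 | 157  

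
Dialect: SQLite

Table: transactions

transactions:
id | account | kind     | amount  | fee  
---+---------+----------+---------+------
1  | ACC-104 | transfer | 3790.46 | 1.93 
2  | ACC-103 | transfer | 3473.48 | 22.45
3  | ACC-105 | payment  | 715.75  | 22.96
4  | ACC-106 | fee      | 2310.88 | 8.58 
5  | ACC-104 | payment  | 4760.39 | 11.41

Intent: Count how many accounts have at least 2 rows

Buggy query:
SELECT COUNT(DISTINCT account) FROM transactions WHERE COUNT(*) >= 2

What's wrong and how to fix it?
Bug: WHERE filters individual rows, not groups, so a group-level COUNT is invalid there

Fix: Use a subquery that GROUPs and filters with HAVING, then count its rows

Corrected query:
SELECT COUNT(*) FROM (SELECT account FROM transactions GROUP BY account HAVING COUNT(*) >= 2)

Result:
COUNT(*)
--------
1       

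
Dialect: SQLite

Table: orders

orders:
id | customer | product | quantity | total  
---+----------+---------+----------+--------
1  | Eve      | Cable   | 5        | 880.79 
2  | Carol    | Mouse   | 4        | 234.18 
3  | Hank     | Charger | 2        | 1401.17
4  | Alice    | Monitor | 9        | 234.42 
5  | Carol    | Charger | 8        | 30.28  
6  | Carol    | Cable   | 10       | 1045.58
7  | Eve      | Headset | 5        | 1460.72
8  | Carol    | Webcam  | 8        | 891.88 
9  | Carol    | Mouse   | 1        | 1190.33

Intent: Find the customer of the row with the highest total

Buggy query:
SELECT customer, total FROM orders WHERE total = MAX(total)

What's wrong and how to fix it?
Bug: WHERE is evaluated per row; an aggregate over the whole table isn't defined there

Fix: Wrap MAX in a scalar subquery so WHERE compares against a single value

Corrected query:
SELECT customer, total FROM orders WHERE total = (SELECT MAX(total) FROM orders)

Result:
customer | total  
---------+--------
Eve      | 1460.72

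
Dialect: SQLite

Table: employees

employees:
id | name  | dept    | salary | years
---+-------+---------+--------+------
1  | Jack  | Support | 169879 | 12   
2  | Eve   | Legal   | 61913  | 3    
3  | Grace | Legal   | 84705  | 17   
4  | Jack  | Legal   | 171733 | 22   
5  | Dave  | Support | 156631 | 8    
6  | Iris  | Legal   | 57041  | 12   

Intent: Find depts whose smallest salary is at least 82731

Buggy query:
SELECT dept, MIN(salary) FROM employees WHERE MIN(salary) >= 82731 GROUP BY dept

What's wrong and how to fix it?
Bug: Aggregates like MIN are computed per group after WHERE runs

Fix: Use HAVING for the per-group MIN condition

Corrected query:
SELECT dept, MIN(salary) FROM employees GROUP BY dept HAVING MIN(salary) >= 82731

Result:
dept    | MIN(salary)
--------+------------
Support | 156631     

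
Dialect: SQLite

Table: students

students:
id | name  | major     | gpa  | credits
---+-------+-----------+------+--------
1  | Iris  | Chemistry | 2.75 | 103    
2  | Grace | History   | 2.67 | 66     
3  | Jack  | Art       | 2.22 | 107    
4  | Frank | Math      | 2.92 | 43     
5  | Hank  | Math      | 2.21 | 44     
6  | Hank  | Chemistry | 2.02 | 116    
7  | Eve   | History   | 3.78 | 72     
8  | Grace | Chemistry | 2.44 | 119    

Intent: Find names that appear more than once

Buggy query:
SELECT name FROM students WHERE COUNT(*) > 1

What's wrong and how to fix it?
Bug: COUNT(*) is an aggregate and cannot be used in WHERE

Fix: Group first, then use HAVING for the count condition

Corrected query:
SELECT name FROM students GROUP BY name HAVING COUNT(*) > 1

Result:
name 
-----
Grace
Hank 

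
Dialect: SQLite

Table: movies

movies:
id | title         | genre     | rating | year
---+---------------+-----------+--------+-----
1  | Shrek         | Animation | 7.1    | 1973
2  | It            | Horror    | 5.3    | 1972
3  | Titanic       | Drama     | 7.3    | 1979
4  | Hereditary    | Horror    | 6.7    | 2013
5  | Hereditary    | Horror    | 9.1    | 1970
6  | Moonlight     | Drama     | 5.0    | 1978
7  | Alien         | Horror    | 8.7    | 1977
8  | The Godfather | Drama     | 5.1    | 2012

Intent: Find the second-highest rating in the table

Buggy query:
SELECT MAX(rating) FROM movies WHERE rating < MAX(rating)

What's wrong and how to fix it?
Bug: MAX(rating) on the right of the comparison is an aggregate-in-WHERE error

Fix: Put the inner MAX in a scalar subquery

Corrected query:
SELECT MAX(rating) FROM movies WHERE rating < (SELECT MAX(rating) FROM movies)

Result:
MAX(rating)
-----------
8.7        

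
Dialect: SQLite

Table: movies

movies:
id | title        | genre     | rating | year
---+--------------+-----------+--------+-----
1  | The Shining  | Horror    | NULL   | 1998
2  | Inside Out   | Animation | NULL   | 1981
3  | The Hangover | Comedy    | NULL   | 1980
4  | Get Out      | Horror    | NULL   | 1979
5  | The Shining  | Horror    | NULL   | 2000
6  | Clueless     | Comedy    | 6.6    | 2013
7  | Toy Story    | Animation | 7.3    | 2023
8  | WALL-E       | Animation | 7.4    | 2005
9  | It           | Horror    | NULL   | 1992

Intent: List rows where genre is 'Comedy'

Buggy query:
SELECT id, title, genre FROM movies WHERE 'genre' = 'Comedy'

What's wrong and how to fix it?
Bug: 'genre' in single quotes is a string literal, not the column; the comparison is literal-vs-literal and never true

Fix: Remove the quotes around the column name (or use double quotes for an identifier)

Corrected query:
SELECT id, title, genre FROM movies WHERE genre = 'Comedy'

Result:
id | title        | genre 
---+--------------+-------
3  | The Hangover | Comedy
6  | Clueless     | Comedy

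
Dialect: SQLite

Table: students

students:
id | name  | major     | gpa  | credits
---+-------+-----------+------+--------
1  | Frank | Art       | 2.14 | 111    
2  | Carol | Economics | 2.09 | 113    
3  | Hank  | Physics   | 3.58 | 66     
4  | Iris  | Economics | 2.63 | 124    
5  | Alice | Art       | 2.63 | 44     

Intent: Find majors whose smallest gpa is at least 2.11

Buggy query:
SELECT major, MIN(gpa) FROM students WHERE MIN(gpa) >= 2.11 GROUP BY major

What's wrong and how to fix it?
Bug: MIN() in WHERE is a misuse of aggregate

Fix: Use HAVING for the per-group MIN condition

Corrected query:
SELECT major, MIN(gpa) FROM students GROUP BY major HAVING MIN(gpa) >= 2.11

Result:
major   | MIN(gpa)
--------+---------
Art     | 2.14    
Physics | 3.58    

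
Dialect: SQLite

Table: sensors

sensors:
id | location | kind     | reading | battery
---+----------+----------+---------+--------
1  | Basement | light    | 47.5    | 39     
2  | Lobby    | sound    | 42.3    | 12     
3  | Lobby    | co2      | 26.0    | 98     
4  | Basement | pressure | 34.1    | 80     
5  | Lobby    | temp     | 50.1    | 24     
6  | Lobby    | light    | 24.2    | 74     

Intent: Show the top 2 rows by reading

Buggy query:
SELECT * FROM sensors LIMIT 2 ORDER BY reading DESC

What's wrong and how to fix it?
Bug: LIMIT must come after ORDER BY

Fix: Swap the clauses: ORDER BY first, then LIMIT

Corrected query:
SELECT * FROM sensors ORDER BY reading DESC LIMIT 2

Result:
id | location | kind  | reading | battery
---+----------+-------+---------+--------
5  | Lobby    | temp  | 50.1    | 24     
1  | Basement | light | 47.5    | 39     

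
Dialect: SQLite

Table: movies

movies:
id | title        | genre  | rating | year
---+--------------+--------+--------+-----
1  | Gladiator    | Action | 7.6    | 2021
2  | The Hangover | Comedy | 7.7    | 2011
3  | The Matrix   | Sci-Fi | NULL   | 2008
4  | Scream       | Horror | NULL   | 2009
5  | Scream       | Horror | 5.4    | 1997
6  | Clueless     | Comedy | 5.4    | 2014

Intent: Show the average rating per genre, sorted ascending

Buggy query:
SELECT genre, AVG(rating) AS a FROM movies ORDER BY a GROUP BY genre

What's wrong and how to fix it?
Bug: GROUP BY must precede ORDER BY

Fix: Move ORDER BY to the end, after GROUP BY

Corrected query:
SELECT genre, AVG(rating) AS a FROM movies GROUP BY genre ORDER BY a

Result:
genre  | a   
-------+-----
Sci-Fi | NULL
Horror | 5.4 
Comedy | 6.55
Action | 7.6 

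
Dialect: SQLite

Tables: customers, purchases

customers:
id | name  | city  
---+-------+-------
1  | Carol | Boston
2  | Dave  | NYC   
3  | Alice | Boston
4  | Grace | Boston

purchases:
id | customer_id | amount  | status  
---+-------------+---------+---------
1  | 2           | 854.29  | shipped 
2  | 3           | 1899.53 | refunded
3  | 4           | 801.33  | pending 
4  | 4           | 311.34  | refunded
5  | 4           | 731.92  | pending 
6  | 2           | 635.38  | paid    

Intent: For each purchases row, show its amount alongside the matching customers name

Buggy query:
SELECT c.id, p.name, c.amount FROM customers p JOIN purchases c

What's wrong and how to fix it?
Bug: JOIN with no ON clause produces a cartesian product; every purchases row pairs with every customers row

Fix: Add ON c.customer_id = p.id to the JOIN

Corrected query:
SELECT c.id, p.name, c.amount FROM customers p JOIN purchases c ON c.customer_id = p.id

Result:
id | name  | amount 
---+-------+--------
1  | Dave  | 854.29 
2  | Alice | 1899.53
3  | Grace | 801.33 
4  | Grace | 311.34 
5  | Grace | 731.92 
6  | Dave  | 635.38 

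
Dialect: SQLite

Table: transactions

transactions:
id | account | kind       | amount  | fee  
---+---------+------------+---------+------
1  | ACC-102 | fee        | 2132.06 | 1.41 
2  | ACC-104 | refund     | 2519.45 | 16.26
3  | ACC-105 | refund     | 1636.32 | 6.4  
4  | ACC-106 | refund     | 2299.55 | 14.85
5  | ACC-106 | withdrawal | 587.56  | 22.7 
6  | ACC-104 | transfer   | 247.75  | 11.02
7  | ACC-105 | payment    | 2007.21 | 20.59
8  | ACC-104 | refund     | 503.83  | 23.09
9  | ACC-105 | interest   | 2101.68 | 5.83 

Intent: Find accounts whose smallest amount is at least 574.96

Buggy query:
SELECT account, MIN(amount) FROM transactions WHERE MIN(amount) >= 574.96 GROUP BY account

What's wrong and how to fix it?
Bug: Aggregates like MIN are computed per group after WHERE runs

Fix: Replace WHERE with HAVING after the GROUP BY

Corrected query:
SELECT account, MIN(amount) FROM transactions GROUP BY account HAVING MIN(amount) >= 574.96

Result:
account | MIN(amount)
--------+------------
ACC-102 | 2132.06    
ACC-105 | 1636.32    
ACC-106 | 587.56     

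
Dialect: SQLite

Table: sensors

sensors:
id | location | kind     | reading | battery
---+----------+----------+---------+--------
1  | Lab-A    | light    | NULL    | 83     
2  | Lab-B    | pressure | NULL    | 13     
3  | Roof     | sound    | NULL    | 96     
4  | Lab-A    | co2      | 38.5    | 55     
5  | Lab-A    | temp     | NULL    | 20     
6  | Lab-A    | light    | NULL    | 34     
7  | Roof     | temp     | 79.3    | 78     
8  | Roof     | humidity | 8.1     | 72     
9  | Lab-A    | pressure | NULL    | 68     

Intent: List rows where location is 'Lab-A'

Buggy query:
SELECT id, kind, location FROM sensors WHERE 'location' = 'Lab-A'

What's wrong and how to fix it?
Bug: Single quotes denote string literals in SQL; the column name is being compared as a constant string

Fix: Reference the column as location without single quotes

Corrected query:
SELECT id, kind, location FROM sensors WHERE location = 'Lab-A'

Result:
id | kind     | location
---+----------+---------
1  | light    | Lab-A   
4  | co2      | Lab-A   
5  | temp     | Lab-A   
6  | light    | Lab-A   
9  | pressure | Lab-A   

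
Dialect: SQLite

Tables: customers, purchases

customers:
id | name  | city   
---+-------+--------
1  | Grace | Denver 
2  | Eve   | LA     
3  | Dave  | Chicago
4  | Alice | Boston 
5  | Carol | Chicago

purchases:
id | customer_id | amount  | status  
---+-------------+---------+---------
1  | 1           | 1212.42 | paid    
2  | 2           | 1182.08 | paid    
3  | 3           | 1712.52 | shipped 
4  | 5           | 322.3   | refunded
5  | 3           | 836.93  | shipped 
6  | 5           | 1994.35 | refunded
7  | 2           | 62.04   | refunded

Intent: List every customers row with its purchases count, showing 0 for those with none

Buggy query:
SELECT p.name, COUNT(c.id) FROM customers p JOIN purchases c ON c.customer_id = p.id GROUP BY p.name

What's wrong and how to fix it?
Bug: An inner join excludes parents with zero children

Fix: Switch to LEFT JOIN to retain unmatched parent rows

Corrected query:
SELECT p.name, COUNT(c.id) FROM customers p LEFT JOIN purchases c ON c.customer_id = p.id GROUP BY p.name

Result:
name  | COUNT(c.id)
------+------------
Alice | 0          
Carol | 2          
Dave  | 2          
Eve   | 2          
Grace | 1          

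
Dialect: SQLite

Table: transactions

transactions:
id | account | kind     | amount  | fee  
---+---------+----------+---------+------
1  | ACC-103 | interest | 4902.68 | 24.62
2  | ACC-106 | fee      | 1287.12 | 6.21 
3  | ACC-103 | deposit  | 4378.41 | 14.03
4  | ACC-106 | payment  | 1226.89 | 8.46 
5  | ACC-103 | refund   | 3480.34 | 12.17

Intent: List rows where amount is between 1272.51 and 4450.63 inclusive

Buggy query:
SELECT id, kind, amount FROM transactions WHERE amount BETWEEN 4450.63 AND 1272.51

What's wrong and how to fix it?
Bug: The bounds are reversed; BETWEEN a AND b requires a <= b to match anything

Fix: Write BETWEEN 1272.51 AND 4450.63

Corrected query:
SELECT id, kind, amount FROM transactions WHERE amount BETWEEN 1272.51 AND 4450.63

Result:
id | kind    | amount 
---+---------+--------
2  | fee     | 1287.12
3  | deposit | 4378.41
5  | refund  | 3480.34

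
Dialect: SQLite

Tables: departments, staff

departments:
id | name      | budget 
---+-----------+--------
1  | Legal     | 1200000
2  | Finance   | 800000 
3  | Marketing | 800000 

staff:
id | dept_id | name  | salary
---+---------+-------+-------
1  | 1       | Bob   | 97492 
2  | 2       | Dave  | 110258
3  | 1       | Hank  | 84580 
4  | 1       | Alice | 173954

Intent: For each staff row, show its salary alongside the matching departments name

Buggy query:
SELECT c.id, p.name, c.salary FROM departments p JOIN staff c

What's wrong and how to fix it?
Bug: JOIN with no ON clause produces a cartesian product; every staff row pairs with every departments row

Fix: Add ON c.dept_id = p.id to the JOIN

Corrected query:
SELECT c.id, p.name, c.salary FROM departments p JOIN staff c ON c.dept_id = p.id

Result:
id | name    | salary
---+---------+-------
1  | Legal   | 97492 
2  | Finance | 110258
3  | Legal   | 84580 
4  | Legal   | 173954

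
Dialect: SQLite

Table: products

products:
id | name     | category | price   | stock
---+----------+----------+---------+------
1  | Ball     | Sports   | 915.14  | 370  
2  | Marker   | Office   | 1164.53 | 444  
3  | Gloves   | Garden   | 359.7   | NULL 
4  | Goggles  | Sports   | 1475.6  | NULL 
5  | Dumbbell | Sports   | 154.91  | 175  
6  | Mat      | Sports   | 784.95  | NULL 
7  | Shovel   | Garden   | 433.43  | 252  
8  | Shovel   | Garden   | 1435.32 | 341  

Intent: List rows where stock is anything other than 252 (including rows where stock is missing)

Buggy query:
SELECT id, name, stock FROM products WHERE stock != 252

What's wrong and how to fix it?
Bug: Inequality against NULL is unknown, not true; rows with NULL are dropped

Fix: Handle NULL separately with IS NULL alongside the inequality

Corrected query:
SELECT id, name, stock FROM products WHERE stock != 252 OR stock IS NULL

Result:
id | name     | stock
---+----------+------
1  | Ball     | 370  
2  | Marker   | 444  
3  | Gloves   | NULL 
4  | Goggles  | NULL 
5  | Dumbbell | 175  
6  | Mat      | NULL 
8  | Shovel   | 341  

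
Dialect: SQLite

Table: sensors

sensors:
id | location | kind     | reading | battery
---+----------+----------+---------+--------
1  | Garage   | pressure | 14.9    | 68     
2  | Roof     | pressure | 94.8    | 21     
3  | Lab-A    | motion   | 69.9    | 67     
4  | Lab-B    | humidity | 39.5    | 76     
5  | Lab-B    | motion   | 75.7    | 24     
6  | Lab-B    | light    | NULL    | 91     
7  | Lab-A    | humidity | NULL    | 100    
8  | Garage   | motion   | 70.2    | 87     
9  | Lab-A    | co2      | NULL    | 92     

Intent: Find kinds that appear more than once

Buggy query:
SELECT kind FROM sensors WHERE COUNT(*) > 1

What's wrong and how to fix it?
Bug: COUNT(*) is an aggregate and cannot be used in WHERE

Fix: GROUP BY kind, then filter groups with HAVING COUNT(*) > 1

Corrected query:
SELECT kind FROM sensors GROUP BY kind HAVING COUNT(*) > 1

Result:
kind    
--------
humidity
motion  
pressure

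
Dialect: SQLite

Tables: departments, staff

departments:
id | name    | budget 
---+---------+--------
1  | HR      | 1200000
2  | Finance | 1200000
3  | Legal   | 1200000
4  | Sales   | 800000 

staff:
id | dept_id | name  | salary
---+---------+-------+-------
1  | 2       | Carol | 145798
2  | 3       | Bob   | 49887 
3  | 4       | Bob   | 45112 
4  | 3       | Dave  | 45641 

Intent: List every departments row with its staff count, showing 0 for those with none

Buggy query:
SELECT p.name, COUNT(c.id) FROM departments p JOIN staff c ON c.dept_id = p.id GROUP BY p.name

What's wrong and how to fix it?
Bug: An inner join excludes parents with zero children

Fix: Use LEFT JOIN so parents without children still appear (COUNT(c.id) gives 0)

Corrected query:
SELECT p.name, COUNT(c.id) FROM departments p LEFT JOIN staff c ON c.dept_id = p.id GROUP BY p.name

Result:
name    | COUNT(c.id)
--------+------------
Finance | 1          
HR      | 0          
Legal   | 2          
Sales   | 1          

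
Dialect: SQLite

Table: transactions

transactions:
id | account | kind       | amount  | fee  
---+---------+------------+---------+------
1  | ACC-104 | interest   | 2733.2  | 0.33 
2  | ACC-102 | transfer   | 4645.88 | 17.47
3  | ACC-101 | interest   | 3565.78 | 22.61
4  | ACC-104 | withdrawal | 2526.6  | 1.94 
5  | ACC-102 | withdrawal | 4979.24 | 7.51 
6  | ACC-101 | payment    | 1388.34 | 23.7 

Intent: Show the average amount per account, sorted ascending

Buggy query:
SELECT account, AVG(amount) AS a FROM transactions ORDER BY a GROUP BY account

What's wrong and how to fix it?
Bug: GROUP BY must precede ORDER BY

Fix: Move ORDER BY to the end, after GROUP BY

Corrected query:
SELECT account, AVG(amount) AS a FROM transactions GROUP BY account ORDER BY a

Result:
account | a      
--------+--------
ACC-101 | 2477.06
ACC-104 | 2629.9 
ACC-102 | 4812.56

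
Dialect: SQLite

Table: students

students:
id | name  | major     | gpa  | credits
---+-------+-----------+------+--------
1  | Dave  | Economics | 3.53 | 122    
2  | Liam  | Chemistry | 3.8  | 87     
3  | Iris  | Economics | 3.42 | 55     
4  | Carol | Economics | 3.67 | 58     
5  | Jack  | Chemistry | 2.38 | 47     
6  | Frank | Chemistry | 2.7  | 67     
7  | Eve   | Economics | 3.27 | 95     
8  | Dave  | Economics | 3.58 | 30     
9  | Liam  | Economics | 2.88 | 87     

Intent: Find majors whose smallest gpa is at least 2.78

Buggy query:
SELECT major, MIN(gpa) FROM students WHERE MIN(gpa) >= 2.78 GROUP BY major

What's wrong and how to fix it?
Bug: MIN() in WHERE is a misuse of aggregate

Fix: Replace WHERE with HAVING after the GROUP BY

Corrected query:
SELECT major, MIN(gpa) FROM students GROUP BY major HAVING MIN(gpa) >= 2.78

Result:
major     | MIN(gpa)
----------+---------
Economics | 2.88    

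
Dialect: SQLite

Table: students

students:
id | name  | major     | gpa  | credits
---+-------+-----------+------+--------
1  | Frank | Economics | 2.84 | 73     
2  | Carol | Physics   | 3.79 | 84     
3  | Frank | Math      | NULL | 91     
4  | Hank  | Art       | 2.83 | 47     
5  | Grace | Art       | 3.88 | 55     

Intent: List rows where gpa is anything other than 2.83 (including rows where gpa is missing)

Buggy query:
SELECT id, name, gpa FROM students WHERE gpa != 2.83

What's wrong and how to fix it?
Bug: Inequality against NULL is unknown, not true; rows with NULL are dropped

Fix: Handle NULL separately with IS NULL alongside the inequality

Corrected query:
SELECT id, name, gpa FROM students WHERE gpa != 2.83 OR gpa IS NULL

Result:
id | name  | gpa 
---+-------+-----
1  | Frank | 2.84
2  | Carol | 3.79
3  | Frank | NULL
5  | Grace | 3.88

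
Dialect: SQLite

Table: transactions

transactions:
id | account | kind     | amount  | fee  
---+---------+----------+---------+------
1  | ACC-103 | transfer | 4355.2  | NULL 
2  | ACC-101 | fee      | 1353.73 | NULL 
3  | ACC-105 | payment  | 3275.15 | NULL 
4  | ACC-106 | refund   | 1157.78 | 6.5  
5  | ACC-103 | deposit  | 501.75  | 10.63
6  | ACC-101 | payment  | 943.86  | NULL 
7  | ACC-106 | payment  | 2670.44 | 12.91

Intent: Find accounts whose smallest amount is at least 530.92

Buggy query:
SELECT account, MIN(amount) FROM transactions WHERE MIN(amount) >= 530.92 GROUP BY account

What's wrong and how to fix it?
Bug: Aggregates like MIN are computed per group after WHERE runs

Fix: Replace WHERE with HAVING after the GROUP BY

Corrected query:
SELECT account, MIN(amount) FROM transactions GROUP BY account HAVING MIN(amount) >= 530.92

Result:
account | MIN(amount)
--------+------------
ACC-101 | 943.86     
ACC-105 | 3275.15    
ACC-106 | 1157.78    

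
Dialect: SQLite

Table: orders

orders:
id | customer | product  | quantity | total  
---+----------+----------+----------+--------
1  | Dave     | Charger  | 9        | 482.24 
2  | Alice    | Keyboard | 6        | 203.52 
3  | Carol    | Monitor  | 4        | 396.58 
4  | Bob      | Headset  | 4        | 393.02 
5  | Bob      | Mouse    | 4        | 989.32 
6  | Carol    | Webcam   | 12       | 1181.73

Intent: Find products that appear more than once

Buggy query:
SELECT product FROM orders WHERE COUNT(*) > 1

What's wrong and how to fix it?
Bug: WHERE can't reference COUNT(*); aggregates are computed after WHERE

Fix: GROUP BY product, then filter groups with HAVING COUNT(*) > 1

Corrected query:
SELECT product FROM orders GROUP BY product HAVING COUNT(*) > 1

Result:
(no rows)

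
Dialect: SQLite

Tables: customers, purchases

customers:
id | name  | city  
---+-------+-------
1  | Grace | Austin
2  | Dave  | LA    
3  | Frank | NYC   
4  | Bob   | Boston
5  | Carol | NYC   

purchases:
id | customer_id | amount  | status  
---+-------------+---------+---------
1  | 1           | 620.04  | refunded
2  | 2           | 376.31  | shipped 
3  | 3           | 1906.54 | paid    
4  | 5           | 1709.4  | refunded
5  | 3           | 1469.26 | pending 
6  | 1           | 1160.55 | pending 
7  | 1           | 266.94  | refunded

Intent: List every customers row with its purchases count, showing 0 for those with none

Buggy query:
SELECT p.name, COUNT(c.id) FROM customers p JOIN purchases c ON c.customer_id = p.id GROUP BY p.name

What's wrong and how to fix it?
Bug: INNER JOIN drops customers rows that have no matching purchases rows

Fix: Switch to LEFT JOIN to retain unmatched parent rows

Corrected query:
SELECT p.name, COUNT(c.id) FROM customers p LEFT JOIN purchases c ON c.customer_id = p.id GROUP BY p.name

Result:
name  | COUNT(c.id)
------+------------
Bob   | 0          
Carol | 1          
Dave  | 1          
Frank | 2          
Grace | 3          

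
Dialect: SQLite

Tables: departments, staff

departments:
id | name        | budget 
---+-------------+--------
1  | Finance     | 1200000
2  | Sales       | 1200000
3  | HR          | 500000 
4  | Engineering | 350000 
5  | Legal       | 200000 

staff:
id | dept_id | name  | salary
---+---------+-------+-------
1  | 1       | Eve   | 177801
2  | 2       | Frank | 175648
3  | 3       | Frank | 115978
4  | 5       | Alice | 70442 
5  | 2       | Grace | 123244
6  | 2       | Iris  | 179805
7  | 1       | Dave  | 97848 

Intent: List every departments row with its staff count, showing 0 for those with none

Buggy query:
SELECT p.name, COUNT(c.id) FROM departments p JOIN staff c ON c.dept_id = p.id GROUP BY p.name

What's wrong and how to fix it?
Bug: An inner join excludes parents with zero children

Fix: Switch to LEFT JOIN to retain unmatched parent rows

Corrected query:
SELECT p.name, COUNT(c.id) FROM departments p LEFT JOIN staff c ON c.dept_id = p.id GROUP BY p.name

Result:
name        | COUNT(c.id)
------------+------------
Engineering | 0          
Finance     | 2          
HR          | 1          
Legal       | 1          
Sales       | 3          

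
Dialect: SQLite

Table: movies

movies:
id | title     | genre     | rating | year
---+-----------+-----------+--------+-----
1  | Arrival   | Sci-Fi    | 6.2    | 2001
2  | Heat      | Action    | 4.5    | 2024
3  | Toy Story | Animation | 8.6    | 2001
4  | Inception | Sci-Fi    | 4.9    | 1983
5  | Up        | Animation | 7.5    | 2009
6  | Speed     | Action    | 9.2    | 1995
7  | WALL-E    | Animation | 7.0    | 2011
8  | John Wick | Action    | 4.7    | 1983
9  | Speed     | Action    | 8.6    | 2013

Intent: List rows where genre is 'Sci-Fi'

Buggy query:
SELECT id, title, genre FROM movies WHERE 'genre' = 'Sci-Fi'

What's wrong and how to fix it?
Bug: 'genre' in single quotes is a string literal, not the column; the comparison is literal-vs-literal and never true

Fix: Reference the column as genre without single quotes

Corrected query:
SELECT id, title, genre FROM movies WHERE genre = 'Sci-Fi'

Result:
id | title     | genre 
---+-----------+-------
1  | Arrival   | Sci-Fi
4  | Inception | Sci-Fi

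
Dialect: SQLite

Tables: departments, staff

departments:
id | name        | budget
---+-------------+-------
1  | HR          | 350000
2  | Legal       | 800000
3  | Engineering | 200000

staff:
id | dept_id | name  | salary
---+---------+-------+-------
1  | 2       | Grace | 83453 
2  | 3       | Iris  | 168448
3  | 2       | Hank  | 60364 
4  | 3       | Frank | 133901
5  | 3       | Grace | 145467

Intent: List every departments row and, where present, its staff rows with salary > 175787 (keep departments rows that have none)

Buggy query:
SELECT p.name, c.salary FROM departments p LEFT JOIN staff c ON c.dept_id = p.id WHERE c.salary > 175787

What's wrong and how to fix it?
Bug: A WHERE condition on the right-hand table after LEFT JOIN drops unmatched parents

Fix: Move the right-table condition into the ON clause so unmatched parents are kept

Corrected query:
SELECT p.name, c.salary FROM departments p LEFT JOIN staff c ON c.dept_id = p.id AND c.salary > 175787

Result:
name        | salary
------------+-------
HR          | NULL  
Legal       | NULL  
Engineering | NULL  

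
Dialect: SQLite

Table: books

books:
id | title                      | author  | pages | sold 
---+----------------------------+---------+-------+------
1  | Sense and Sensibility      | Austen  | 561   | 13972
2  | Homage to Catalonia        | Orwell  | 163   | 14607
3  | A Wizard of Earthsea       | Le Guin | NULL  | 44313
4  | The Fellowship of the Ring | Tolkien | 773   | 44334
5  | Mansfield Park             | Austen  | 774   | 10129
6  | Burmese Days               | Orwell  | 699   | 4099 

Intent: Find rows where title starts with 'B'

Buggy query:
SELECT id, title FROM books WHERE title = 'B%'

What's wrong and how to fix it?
Bug: '=' compares the literal string including the % character; pattern matching needs LIKE

Fix: Replace '=' with LIKE so 'B%' is treated as a pattern

Corrected query:
SELECT id, title FROM books WHERE title LIKE 'B%'

Result:
id | title       
---+-------------
6  | Burmese Days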